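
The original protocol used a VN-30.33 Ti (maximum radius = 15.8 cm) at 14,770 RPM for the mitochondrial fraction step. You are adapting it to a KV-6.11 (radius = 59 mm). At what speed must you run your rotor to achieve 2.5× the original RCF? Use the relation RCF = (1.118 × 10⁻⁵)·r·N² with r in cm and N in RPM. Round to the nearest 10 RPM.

RCF_original = 1.118 × 10⁻⁵ × 15.8 × (14770)² = 1.118 × 10⁻⁵ × 15.8 × 218,152,900 ≈ 38,535.4 × g
Target RCF = 2.5 × 38,535.4 ≈ 96,338.5 × g
Your rotor: r = 59 mm = 5.9 cm
96,338.5 = 1.118 × 10⁻⁵ × 5.9 × N²
N² = 96,338.5 / (6.5962 × 10⁻⁵) = 1,460,515,145
N ≈ √1,460,515,145 ≈ 38,216.7

≈ 38220 RPM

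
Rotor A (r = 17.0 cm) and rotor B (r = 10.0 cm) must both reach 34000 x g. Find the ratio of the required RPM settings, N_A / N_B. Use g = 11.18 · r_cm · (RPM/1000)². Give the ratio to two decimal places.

0.77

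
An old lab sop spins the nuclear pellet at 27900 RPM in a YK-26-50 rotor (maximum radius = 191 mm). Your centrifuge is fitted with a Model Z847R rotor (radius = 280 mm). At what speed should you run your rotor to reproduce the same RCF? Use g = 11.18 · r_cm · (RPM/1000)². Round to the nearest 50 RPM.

23050 RPM

Original rotor: r = 191 mm = 19.1 cm
RCF = 11.18 × r × (N/1000)²
RCF_original = 11.18 × 19.1 × (27.9)² = 11.18 × 19.1 × 778.41 ≈ 166,220.1 × g
Your rotor: r = 280 mm = 28.0 cm
166,220.1 = 11.18 × 28 × (N/1000)²
(N/1000)² = 166,220.1 / 313.04 = 530.9868
N = 1000 × √530.9868 ≈ 23,043.2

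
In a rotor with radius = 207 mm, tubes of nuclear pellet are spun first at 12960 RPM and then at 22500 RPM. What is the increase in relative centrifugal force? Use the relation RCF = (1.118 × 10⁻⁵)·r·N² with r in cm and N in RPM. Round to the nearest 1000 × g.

78000 x g

r = 207 mm = 20.7 cm
RCF₁ = 1.118 × 10⁻⁵ × 20.7 × (12960)² = 1.118 × 10⁻⁵ × 20.7 × 167,961,600 ≈ 38,870.7 × g
RCF₂ = 1.118 × 10⁻⁵ × 20.7 × (22500)² = 1.118 × 10⁻⁵ × 20.7 × 506,250,000 ≈ 117,159.4 × g
Increase = 117,159.4 − 38,870.7 = 78,288.7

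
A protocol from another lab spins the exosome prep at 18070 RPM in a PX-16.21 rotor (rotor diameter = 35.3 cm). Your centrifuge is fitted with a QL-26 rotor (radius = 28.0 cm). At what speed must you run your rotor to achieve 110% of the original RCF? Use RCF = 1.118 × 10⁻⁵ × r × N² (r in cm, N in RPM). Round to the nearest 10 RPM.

15050 RPM

Original rotor: r = 35.3 / 2 = 17.65 cm
RCF_original = 1.118 × 10⁻⁵ × 17.65 × (18070)² = 1.118 × 10⁻⁵ × 17.65 × 326,524,900 ≈ 64,432.2 × g
Target RCF = 1.1 × 64,432.2 ≈ 70,875.4 × g
70,875.4 = 1.118 × 10⁻⁵ × 28 × N²
N² = 70,875.4 / (31.304 × 10⁻⁵) = 226,410,043
N ≈ √226,410,043 ≈ 15,046.9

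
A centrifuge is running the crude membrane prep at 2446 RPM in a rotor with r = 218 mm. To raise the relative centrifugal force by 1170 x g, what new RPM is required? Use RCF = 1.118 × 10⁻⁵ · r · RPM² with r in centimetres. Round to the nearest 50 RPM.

r = 218 mm = 21.8 cm
Current RCF = 1.118 × 10⁻⁵ × 21.8 × (2446)² = 1.118 × 10⁻⁵ × 21.8 × 5,982,916 ≈ 1,458.2 × g
Target RCF = 1,458.2 + 1,170 = 2,628.2 × g
N² = 2,628.2 / (24.3724 × 10⁻⁵) = 10,783,509
N ≈ √10,783,509 ≈ 3,283.8

N₂ ≈ 3300 RPM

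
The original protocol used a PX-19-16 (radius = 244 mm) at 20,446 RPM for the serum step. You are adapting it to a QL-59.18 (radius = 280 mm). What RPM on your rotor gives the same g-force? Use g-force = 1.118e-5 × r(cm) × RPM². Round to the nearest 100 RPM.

≈ 19100 RPM

Original rotor: r = 244 mm = 24.4 cm
RCF = 1.118 × 10⁻⁵ × r × N²
RCF_original = 1.118 × 10⁻⁵ × 24.4 × (20446)² = 1.118 × 10⁻⁵ × 24.4 × 418,038,916 ≈ 114,037.7 × g
Your rotor: r = 280 mm = 28.0 cm
114,037.7 = 1.118 × 10⁻⁵ × 28 × N²
N² = 114,037.7 / (31.304 × 10⁻⁵) = 364,291,145
N ≈ √364,291,145 ≈ 19,086.4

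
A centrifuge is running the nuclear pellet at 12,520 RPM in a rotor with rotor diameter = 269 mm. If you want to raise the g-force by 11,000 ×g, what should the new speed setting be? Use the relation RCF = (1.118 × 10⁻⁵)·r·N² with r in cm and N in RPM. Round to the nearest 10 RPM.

N₂ ≈ 15160 RPM

r = 269 mm / 2 = 134.5 mm = 13.45 cm
Current RCF = 1.118 × 10⁻⁵ × 13.45 × (12520)² = 1.118 × 10⁻⁵ × 13.45 × 156,750,400 ≈ 23,570.7 × g
Target RCF = 23,570.7 + 11,000 = 34,570.7 × g
N² = 34,570.7 / (15.0371 × 10⁻⁵) = 229,902,707
N ≈ √229,902,707 ≈ 15,162.5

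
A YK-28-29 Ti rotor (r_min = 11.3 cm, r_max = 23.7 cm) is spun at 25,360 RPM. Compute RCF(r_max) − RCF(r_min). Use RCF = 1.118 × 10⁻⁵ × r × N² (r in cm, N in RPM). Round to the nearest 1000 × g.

ΔRCF = 1.118 × 10⁻⁵ × (r_max − r_min) × N² = 1.118 × 10⁻⁵ × 12.4 × 643,129,600 ≈ 89,158.3

ΔRCF ≈ 89000 g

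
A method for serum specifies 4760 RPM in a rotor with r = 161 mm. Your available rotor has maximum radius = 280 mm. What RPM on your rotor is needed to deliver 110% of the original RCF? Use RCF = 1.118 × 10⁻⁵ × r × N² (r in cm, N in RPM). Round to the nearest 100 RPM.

Original rotor: r = 161 mm = 16.1 cm
RCF_original = 1.118 × 10⁻⁵ × 16.1 × (4760)² = 1.118 × 10⁻⁵ × 16.1 × 22,657,600 ≈ 4,078.3 × g
Target RCF = 1.1 × 4,078.3 ≈ 4,486.1 × g
Your rotor: r = 280 mm = 28.0 cm
4,486.1 = 1.118 × 10⁻⁵ × 28 × N²
N² = 4,486.1 / (31.304 × 10⁻⁵) = 14,330,756
N ≈ √14,330,756 ≈ 3,785.6

≈ 3800 RPM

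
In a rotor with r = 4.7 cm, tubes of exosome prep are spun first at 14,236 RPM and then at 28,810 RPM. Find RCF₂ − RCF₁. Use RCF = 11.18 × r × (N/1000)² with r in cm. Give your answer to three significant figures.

RCF₁ = 11.18 × 4.7 × (14.236)² = 11.18 × 4.7 × 202.663696 ≈ 10,649.2 × g
RCF₂ = 11.18 × 4.7 × (28.81)² = 11.18 × 4.7 × 830.0161 ≈ 43,614 × g
Increase = 43,614 − 10,649.2 = 32,964.8

≈ 33000 × g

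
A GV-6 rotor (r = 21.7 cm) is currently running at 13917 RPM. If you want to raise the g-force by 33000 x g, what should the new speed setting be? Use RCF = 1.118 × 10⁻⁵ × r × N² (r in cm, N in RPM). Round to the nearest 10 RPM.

18160 RPM

Current RCF = 1.118 × 10⁻⁵ × 21.7 × (13917)² = 1.118 × 10⁻⁵ × 21.7 × 193,682,889 ≈ 46,988.6 × g
Target RCF = 46,988.6 + 33,000 = 79,988.6 × g
N² = 79,988.6 / (24.2606 × 10⁻⁵) = 329,705,778
N ≈ √329,705,778 ≈ 18,157.8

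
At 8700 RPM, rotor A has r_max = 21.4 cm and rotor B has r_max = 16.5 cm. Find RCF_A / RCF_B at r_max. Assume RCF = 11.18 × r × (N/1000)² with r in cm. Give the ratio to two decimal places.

1.30

At fixed N, RCF ∝ r, so RCF_A/RCF_B = r_A/r_B = 21.4 / 16.5 = 1.2970.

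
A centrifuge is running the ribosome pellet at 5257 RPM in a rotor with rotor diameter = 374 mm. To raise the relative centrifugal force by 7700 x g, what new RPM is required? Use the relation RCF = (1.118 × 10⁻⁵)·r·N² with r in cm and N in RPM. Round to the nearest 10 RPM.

≈ 8030 RPM

r = 374 mm / 2 = 187 mm = 18.7 cm
Current RCF = 1.118 × 10⁻⁵ × 18.7 × (5257)² = 1.118 × 10⁻⁵ × 18.7 × 27,636,049 ≈ 5,777.8 × g
Target RCF = 5,777.8 + 7,700 = 13,477.8 × g
N² = 13,477.8 / (20.9066 × 10⁻⁵) = 64,466,723
N ≈ √64,466,723 ≈ 8,029.1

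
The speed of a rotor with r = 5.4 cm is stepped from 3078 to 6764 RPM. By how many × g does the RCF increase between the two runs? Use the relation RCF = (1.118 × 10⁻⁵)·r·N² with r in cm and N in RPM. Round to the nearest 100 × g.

≈ 2200 × g

RCF₁ = 1.118 × 10⁻⁵ × 5.4 × (3078)² = 1.118 × 10⁻⁵ × 5.4 × 9,474,084 ≈ 572 × g
RCF₂ = 1.118 × 10⁻⁵ × 5.4 × (6764)² = 1.118 × 10⁻⁵ × 5.4 × 45,751,696 ≈ 2,762.1 × g
Increase = 2,762.1 − 572 = 2,190.1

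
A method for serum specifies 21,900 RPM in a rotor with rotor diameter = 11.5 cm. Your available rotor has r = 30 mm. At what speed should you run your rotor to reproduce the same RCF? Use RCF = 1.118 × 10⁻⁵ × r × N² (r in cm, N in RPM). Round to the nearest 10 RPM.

30320 RPM

Original rotor: r = 11.5 / 2 = 5.75 cm
RCF_original = 1.118 × 10⁻⁵ × 5.75 × (21900)² = 1.118 × 10⁻⁵ × 5.75 × 479,610,000 ≈ 30,831.7 × g
Your rotor: r = 30 mm = 3.0 cm
30,831.7 = 1.118 × 10⁻⁵ × 3 × N²
N² = 30,831.7 / (3.354 × 10⁻⁵) = 919,251,640
N ≈ √919,251,640 ≈ 30,319.2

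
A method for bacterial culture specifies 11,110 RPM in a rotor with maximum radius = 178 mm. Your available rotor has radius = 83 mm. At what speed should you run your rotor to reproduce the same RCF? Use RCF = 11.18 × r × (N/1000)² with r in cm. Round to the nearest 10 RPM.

Original rotor: r = 178 mm = 17.8 cm
RCF_original = 11.18 × 17.8 × (11.11)² = 11.18 × 17.8 × 123.4321 ≈ 24,563.5 × g
Your rotor: r = 83 mm = 8.3 cm
24,563.5 = 11.18 × 8.3 × (N/1000)²
(N/1000)² = 24,563.5 / 92.794 = 264.71
N = 1000 × √264.71 ≈ 16,269.9

16270 RPM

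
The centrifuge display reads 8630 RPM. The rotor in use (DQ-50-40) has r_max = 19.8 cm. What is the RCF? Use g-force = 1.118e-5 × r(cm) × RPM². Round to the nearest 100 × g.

≈ 16500 g

RCF = 1.118 × 10⁻⁵ × 19.8 × (8630)² = 1.118 × 10⁻⁵ × 19.8 × 74,476,900 ≈ 16,486.5 × g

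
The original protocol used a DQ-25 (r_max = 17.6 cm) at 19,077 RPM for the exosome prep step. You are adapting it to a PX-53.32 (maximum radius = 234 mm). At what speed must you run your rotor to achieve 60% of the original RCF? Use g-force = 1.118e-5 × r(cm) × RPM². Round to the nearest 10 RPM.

≈ 12820 RPM

RCF = 1.118 × 10⁻⁵ × r × N²
RCF_original = 1.118 × 10⁻⁵ × 17.6 × (19077)² = 1.118 × 10⁻⁵ × 17.6 × 363,931,929 ≈ 71,610.2 × g
Target RCF = 0.6 × 71,610.2 ≈ 42,966.1 × g
Your rotor: r = 234 mm = 23.4 cm
42,966.1 = 1.118 × 10⁻⁵ × 23.4 × N²
N² = 42,966.1 / (26.1612 × 10⁻⁵) = 164,235,968
N ≈ √164,235,968 ≈ 12,815.5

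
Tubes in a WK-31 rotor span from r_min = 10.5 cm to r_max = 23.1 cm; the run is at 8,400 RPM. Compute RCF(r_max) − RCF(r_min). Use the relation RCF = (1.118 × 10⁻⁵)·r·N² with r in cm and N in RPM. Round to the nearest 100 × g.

RCF_max = 1.118 × 10⁻⁵ × 23.1 × (8400)² = 1.118 × 10⁻⁵ × 23.1 × 70,560,000 ≈ 18,222.7 × g
RCF_min = 1.118 × 10⁻⁵ × 10.5 × (8400)² = 1.118 × 10⁻⁵ × 10.5 × 70,560,000 ≈ 8,283 × g
ΔRCF = 18,222.7 − 8,283 = 9,939.7

≈ 9900 × g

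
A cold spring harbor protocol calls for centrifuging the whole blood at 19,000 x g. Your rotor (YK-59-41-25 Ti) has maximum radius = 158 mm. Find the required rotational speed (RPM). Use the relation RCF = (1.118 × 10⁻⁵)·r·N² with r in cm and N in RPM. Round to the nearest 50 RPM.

r = 158 mm = 15.8 cm
19,000 = 1.118 × 10⁻⁵ × 15.8 × N²
N² = 19,000 / (17.6644 × 10⁻⁵) = 107,560,970
N ≈ √107,560,970 ≈ 10,371.2

N ≈ 10350 RPM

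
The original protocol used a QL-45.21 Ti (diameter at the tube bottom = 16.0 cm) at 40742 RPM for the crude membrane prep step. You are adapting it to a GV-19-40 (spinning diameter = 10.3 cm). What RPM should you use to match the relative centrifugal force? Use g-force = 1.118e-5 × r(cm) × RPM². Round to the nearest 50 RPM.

50800 RPM

Original rotor: r = 16.0 / 2 = 8 cm
RCF_original = 1.118 × 10⁻⁵ × 8 × (40742)² = 1.118 × 10⁻⁵ × 8 × 1,659,910,564 ≈ 148,462.4 × g
Your rotor: r = 10.3 / 2 = 5.15 cm
148,462.4 = 1.118 × 10⁻⁵ × 5.15 × N²
N² = 148,462.4 / (5.7577 × 10⁻⁵) = 2,578,501,832
N ≈ √2,578,501,832 ≈ 50,779.0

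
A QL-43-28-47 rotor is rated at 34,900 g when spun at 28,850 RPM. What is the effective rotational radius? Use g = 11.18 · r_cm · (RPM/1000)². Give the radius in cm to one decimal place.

34900 = 11.18 × r × (28.85)²
r = 34900 / (11.18 × 832.3225) = 34900 / 9305.366 ≈ 3.751 cm

3.8 cm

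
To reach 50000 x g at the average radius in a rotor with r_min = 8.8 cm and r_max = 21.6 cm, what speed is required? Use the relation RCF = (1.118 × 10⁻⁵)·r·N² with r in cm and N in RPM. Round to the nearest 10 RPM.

≈ 17150 RPM

r_avg = (8.8 + 21.6) / 2 = 15.2 cm
RCF = 1.118 × 10⁻⁵ × r × N²
50,000 = 1.118 × 10⁻⁵ × 15.2 × N²
N² = 50,000 / (16.9936 × 10⁻⁵) = 294,228,415
N ≈ √294,228,415 ≈ 17,153.1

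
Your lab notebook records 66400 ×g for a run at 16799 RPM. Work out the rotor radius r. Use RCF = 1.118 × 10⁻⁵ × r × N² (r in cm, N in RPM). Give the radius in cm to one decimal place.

≈ 21.0 cm

RCF = 1.118 × 10⁻⁵ × r × N²
66400 = 1.118 × 10⁻⁵ × r × (16799)²
r = 66400 / (1.118 × 10⁻⁵ × 282,206,401) = 66400 / 3155.068 ≈ 21.046 cm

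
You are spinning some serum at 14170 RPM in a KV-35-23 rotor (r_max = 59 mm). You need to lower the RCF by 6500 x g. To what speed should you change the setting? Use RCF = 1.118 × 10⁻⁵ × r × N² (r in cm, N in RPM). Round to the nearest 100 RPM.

r = 59 mm = 5.9 cm
Current RCF = 1.118 × 10⁻⁵ × 5.9 × (14170)² = 1.118 × 10⁻⁵ × 5.9 × 200,788,900 ≈ 13,244.4 × g
Target RCF = 13,244.4 − 6,500 = 6,744.4 × g
N² = 6,744.4 / (6.5962 × 10⁻⁵) = 102,246,748
N ≈ √102,246,748 ≈ 10,111.7

N₂ ≈ 10100 RPM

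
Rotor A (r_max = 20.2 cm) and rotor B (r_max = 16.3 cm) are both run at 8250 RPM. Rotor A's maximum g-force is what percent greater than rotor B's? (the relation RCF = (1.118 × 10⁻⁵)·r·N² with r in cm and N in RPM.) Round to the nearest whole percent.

At equal RPM, RCF scales linearly with r: ratio = 20.2 / 16.3 = 1.2393.
So rotor A delivers 23.9% more g-force.

24%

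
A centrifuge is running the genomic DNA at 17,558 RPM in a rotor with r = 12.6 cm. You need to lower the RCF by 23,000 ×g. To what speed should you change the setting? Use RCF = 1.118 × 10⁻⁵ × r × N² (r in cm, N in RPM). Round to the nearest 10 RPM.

Current RCF = 1.118 × 10⁻⁵ × 12.6 × (17558)² = 1.118 × 10⁻⁵ × 12.6 × 308,283,364 ≈ 43,427.3 × g
Target RCF = 43,427.3 − 23,000 = 20,427.3 × g
N² = 20,427.3 / (14.0868 × 10⁻⁵) = 145,010,222
N ≈ √145,010,222 ≈ 12,042.0

12040 RPM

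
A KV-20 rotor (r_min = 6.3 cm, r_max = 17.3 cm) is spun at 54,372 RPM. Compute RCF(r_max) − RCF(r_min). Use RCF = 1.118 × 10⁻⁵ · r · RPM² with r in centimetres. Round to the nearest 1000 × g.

ΔRCF ≈ 364000 × g

ΔRCF = 1.118 × 10⁻⁵ × (r_max − r_min) × N² = 1.118 × 10⁻⁵ × 11.0 × 2,956,314,384 ≈ 363,567.5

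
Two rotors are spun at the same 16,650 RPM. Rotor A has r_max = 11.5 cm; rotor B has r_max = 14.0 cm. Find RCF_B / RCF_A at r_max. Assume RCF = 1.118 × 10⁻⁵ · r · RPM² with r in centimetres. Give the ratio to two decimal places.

1.22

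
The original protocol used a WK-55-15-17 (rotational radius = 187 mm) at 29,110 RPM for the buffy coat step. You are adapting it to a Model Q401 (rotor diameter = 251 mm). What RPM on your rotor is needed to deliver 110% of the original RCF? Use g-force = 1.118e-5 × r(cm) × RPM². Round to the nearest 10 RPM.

Original rotor: r = 187 mm = 18.7 cm
RCF = 1.118 × 10⁻⁵ × r × N²
RCF_original = 1.118 × 10⁻⁵ × 18.7 × (29110)² = 1.118 × 10⁻⁵ × 18.7 × 847,392,100 ≈ 177,160.9 × g
Target RCF = 1.1 × 177,160.9 ≈ 194,877 × g
Your rotor: r = 251 mm / 2 = 125.5 mm = 12.55 cm
194,877 = 1.118 × 10⁻⁵ × 12.55 × N²
N² = 194,877 / (14.0309 × 10⁻⁵) = 1,388,913,042
N ≈ √1,388,913,042 ≈ 37,268.1

37270 RPM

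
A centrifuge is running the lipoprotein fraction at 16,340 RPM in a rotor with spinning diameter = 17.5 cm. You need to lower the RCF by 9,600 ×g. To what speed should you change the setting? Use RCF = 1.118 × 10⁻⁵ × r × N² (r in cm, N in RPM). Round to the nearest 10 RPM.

N₂ ≈ 12990 RPM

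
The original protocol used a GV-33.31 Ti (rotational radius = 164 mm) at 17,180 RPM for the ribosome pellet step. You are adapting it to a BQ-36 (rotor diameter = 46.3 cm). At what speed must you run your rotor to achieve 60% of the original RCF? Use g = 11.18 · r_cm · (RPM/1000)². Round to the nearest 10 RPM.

Original rotor: r = 164 mm = 16.4 cm
RCF = 11.18 × r × (N/1000)²
RCF_original = 11.18 × 16.4 × (17.18)² = 11.18 × 16.4 × 295.1524 ≈ 54,116.8 × g
Target RCF = 0.6 × 54,116.8 ≈ 32,470.1 × g
Your rotor: r = 46.3 / 2 = 23.15 cm
32,470.1 = 11.18 × 23.15 × (N/1000)²
(N/1000)² = 32,470.1 / 258.817 = 125.4558
N = 1000 × √125.4558 ≈ 11,200.7

11200 RPM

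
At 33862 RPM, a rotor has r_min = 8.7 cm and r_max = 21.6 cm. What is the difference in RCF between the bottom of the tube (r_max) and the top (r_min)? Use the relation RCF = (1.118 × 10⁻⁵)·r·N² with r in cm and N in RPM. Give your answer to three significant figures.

RCF_max = 1.118 × 10⁻⁵ × 21.6 × (33862)² = 1.118 × 10⁻⁵ × 21.6 × 1,146,635,044 ≈ 276,898.6 × g
RCF_min = 1.118 × 10⁻⁵ × 8.7 × (33862)² = 1.118 × 10⁻⁵ × 8.7 × 1,146,635,044 ≈ 111,528.6 × g
ΔRCF = 276,898.6 − 111,528.6 = 165,370

≈ 165000 x g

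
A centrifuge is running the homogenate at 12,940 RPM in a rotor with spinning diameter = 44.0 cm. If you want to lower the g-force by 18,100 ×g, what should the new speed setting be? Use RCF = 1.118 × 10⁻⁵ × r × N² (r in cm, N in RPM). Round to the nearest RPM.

N₂ ≈ 9688 RPM

r = 44.0 / 2 = 22 cm
Current RCF = 1.118 × 10⁻⁵ × 22 × (12940)² = 1.118 × 10⁻⁵ × 22 × 167,443,600 ≈ 41,184.4 × g
Target RCF = 41,184.4 − 18,100 = 23,084.4 × g
N² = 23,084.4 / (24.596 × 10⁻⁵) = 93,854,285
N ≈ √93,854,285 ≈ 9,687.8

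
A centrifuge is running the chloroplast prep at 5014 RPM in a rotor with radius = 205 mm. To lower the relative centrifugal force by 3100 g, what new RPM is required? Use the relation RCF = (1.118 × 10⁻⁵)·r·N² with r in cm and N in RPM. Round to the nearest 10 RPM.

r = 205 mm = 20.5 cm
Current RCF = 1.118 × 10⁻⁵ × 20.5 × (5014)² = 1.118 × 10⁻⁵ × 20.5 × 25,140,196 ≈ 5,761.9 × g
Target RCF = 5,761.9 − 3,100 = 2,661.9 × g
N² = 2,661.9 / (22.919 × 10⁻⁵) = 11,614,381
N ≈ √11,614,381 ≈ 3,408.0

3410 RPM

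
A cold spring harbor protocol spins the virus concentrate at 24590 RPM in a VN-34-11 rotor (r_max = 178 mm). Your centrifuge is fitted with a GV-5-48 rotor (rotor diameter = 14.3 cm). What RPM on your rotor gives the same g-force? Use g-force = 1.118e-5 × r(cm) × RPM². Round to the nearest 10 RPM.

Original rotor: r = 178 mm = 17.8 cm
RCF_original = 1.118 × 10⁻⁵ × 17.8 × (24590)² = 1.118 × 10⁻⁵ × 17.8 × 604,668,100 ≈ 120,331.4 × g
Your rotor: r = 14.3 / 2 = 7.15 cm
120,331.4 = 1.118 × 10⁻⁵ × 7.15 × N²
N² = 120,331.4 / (7.9937 × 10⁻⁵) = 1,505,327,946
N ≈ √1,505,327,946 ≈ 38,798.6

38800 RPM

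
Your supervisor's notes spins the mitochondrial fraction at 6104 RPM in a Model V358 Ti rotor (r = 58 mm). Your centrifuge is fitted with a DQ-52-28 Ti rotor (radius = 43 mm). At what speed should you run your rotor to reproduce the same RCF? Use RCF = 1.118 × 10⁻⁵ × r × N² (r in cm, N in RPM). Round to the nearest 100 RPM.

7100 RPM

Original rotor: r = 58 mm = 5.8 cm
RCF_original = 1.118 × 10⁻⁵ × 5.8 × (6104)² = 1.118 × 10⁻⁵ × 5.8 × 37,258,816 ≈ 2,416 × g
Your rotor: r = 43 mm = 4.3 cm
2,416 = 1.118 × 10⁻⁵ × 4.3 × N²
N² = 2,416 / (4.8074 × 10⁻⁵) = 50,255,856
N ≈ √50,255,856 ≈ 7,089.1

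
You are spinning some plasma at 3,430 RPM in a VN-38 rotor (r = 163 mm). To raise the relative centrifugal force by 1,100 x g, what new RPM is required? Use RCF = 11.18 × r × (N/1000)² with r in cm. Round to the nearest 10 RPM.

r = 163 mm = 16.3 cm
Current RCF = 11.18 × 16.3 × (3.43)² = 11.18 × 16.3 × 11.7649 ≈ 2,144 × g
Target RCF = 2,144 + 1,100 = 3,244 × g
(N/1000)² = 3,244 / 182.234 = 17.80129
N = 1000 × √17.80129 ≈ 4,219.2

4220 RPM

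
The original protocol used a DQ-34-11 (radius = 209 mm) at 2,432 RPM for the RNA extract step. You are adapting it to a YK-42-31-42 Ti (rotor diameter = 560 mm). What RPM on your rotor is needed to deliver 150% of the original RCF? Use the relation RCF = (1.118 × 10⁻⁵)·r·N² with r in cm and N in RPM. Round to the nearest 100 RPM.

Original rotor: r = 209 mm = 20.9 cm
RCF_original = 1.118 × 10⁻⁵ × 20.9 × (2432)² = 1.118 × 10⁻⁵ × 20.9 × 5,914,624 ≈ 1,382 × g
Target RCF = 1.5 × 1,382 ≈ 2,073 × g
Your rotor: r = 560 mm / 2 = 280 mm = 28 cm
2,073 = 1.118 × 10⁻⁵ × 28 × N²
N² = 2,073 / (31.304 × 10⁻⁵) = 6,622,157
N ≈ √6,622,157 ≈ 2,573.4

2600 RPM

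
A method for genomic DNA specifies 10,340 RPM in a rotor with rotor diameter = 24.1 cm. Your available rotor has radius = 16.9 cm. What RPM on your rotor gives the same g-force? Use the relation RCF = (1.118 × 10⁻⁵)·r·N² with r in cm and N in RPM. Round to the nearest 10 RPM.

8730 RPM

Original rotor: r = 24.1 / 2 = 12.05 cm
RCF = 1.118 × 10⁻⁵ × r × N²
RCF_original = 1.118 × 10⁻⁵ × 12.05 × (10340)² = 1.118 × 10⁻⁵ × 12.05 × 106,915,600 ≈ 14,403.6 × g
14,403.6 = 1.118 × 10⁻⁵ × 16.9 × N²
N² = 14,403.6 / (18.8942 × 10⁻⁵) = 76,232,918
N ≈ √76,232,918 ≈ 8,731.1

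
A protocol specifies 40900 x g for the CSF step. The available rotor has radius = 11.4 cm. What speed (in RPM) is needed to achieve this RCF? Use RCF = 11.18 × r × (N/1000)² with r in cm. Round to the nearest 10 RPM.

17910 RPM

40,900 = 11.18 × 11.4 × (N/1000)²
(N/1000)² = 40,900 / 127.452 = 320.9051
N = 1000 × √320.9051 ≈ 17,913.8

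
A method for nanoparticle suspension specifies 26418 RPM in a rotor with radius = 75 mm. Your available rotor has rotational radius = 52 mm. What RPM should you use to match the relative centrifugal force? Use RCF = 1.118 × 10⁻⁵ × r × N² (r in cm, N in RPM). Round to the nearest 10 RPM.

Original rotor: r = 75 mm = 7.5 cm
RCF_original = 1.118 × 10⁻⁵ × 7.5 × (26418)² = 1.118 × 10⁻⁵ × 7.5 × 697,910,724 ≈ 58,519.8 × g
Your rotor: r = 52 mm = 5.2 cm
58,519.8 = 1.118 × 10⁻⁵ × 5.2 × N²
N² = 58,519.8 / (5.8136 × 10⁻⁵) = 1,006,601,761
N ≈ √1,006,601,761 ≈ 31,727.0

≈ 31730 RPM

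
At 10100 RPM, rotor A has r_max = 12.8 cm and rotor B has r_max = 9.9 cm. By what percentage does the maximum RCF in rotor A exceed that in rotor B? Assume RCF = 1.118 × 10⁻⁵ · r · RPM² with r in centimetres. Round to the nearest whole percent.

29%

At equal RPM, RCF scales linearly with r: ratio = 12.8 / 9.9 = 1.2929.
So rotor A delivers 29.3% more g-force.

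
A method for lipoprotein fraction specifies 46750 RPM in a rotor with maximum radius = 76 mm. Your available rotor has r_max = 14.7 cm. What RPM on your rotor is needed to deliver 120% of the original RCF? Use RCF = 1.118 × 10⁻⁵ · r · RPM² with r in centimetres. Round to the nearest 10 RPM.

≈ 36820 RPM

Original rotor: r = 76 mm = 7.6 cm
RCF = 1.118 × 10⁻⁵ × r × N²
RCF_original = 1.118 × 10⁻⁵ × 7.6 × (46750)² = 1.118 × 10⁻⁵ × 7.6 × 2,185,562,500 ≈ 185,702.9 × g
Target RCF = 1.2 × 185,702.9 ≈ 222,843.5 × g
222,843.5 = 1.118 × 10⁻⁵ × 14.7 × N²
N² = 222,843.5 / (16.4346 × 10⁻⁵) = 1,355,941,124
N ≈ √1,355,941,124 ≈ 36,823.1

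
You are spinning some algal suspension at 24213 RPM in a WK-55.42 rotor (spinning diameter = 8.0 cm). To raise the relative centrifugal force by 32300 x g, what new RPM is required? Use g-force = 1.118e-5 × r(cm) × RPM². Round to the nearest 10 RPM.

N₂ ≈ 36170 RPM

r = 8.0 / 2 = 4 cm
Current RCF = 1.118 × 10⁻⁵ × 4 × (24213)² = 1.118 × 10⁻⁵ × 4 × 586,269,369 ≈ 26,218 × g
Target RCF = 26,218 + 32,300 = 58,518 × g
N² = 58,518 / (4.472 × 10⁻⁵) = 1,308,542,039
N ≈ √1,308,542,039 ≈ 36,173.8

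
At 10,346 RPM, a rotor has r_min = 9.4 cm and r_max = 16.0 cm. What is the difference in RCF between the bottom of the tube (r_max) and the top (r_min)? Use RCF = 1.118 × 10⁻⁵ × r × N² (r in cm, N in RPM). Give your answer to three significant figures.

7900 g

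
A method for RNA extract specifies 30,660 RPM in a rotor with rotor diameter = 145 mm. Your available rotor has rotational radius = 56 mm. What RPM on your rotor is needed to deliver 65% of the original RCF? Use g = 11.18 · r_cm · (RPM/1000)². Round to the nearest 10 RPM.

Original rotor: r = 145 mm / 2 = 72.5 mm = 7.25 cm
RCF_original = 11.18 × 7.25 × (30.66)² = 11.18 × 7.25 × 940.0356 ≈ 76,194.6 × g
Target RCF = 0.65 × 76,194.6 ≈ 49,526.5 × g
Your rotor: r = 56 mm = 5.6 cm
49,526.5 = 11.18 × 5.6 × (N/1000)²
(N/1000)² = 49,526.5 / 62.608 = 791.0571
N = 1000 × √791.0571 ≈ 28,125.7

≈ 28130 RPM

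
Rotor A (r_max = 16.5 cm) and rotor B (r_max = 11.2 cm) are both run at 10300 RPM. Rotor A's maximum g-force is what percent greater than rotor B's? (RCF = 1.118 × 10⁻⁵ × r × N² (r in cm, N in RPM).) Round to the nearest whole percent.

At equal RPM, RCF scales linearly with r: ratio = 16.5 / 11.2 = 1.4732.
So rotor A delivers 47.3% more g-force.

47%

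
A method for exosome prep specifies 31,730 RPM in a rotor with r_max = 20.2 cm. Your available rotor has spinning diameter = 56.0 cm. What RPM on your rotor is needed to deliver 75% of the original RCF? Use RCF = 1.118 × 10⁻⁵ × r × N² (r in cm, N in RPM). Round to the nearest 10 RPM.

RCF = 1.118 × 10⁻⁵ × r × N²
RCF_original = 1.118 × 10⁻⁵ × 20.2 × (31730)² = 1.118 × 10⁻⁵ × 20.2 × 1,006,792,900 ≈ 227,370.1 × g
Target RCF = 0.75 × 227,370.1 ≈ 170,527.6 × g
Your rotor: r = 56.0 / 2 = 28 cm
170,527.6 = 1.118 × 10⁻⁵ × 28 × N²
N² = 170,527.6 / (31.304 × 10⁻⁵) = 544,746,997
N ≈ √544,746,997 ≈ 23,339.8

23340 RPM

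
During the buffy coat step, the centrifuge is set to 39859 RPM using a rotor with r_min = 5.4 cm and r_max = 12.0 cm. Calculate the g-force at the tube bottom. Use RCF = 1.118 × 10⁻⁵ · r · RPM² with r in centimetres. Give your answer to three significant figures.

RCF ≈ 213000 ×g

Use r_max = 12.0 cm.
RCF = 1.118 × 10⁻⁵ × 12 × (39859)² = 1.118 × 10⁻⁵ × 12 × 1,588,739,881 ≈ 213,145.3 × g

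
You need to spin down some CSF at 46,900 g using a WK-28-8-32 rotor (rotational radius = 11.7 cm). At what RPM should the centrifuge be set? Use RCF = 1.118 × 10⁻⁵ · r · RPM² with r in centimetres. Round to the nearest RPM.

46,900 = 1.118 × 10⁻⁵ × 11.7 × N²
N² = 46,900 / (13.0806 × 10⁻⁵) = 358,546,244
N ≈ √358,546,244 ≈ 18,935.3

18935 RPM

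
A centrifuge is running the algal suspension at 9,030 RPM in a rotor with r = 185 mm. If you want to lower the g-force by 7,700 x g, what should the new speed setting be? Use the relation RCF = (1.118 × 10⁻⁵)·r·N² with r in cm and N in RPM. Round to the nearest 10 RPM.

N₂ ≈ 6660 RPM

r = 185 mm = 18.5 cm
Current RCF = 1.118 × 10⁻⁵ × 18.5 × (9030)² = 1.118 × 10⁻⁵ × 18.5 × 81,540,900 ≈ 16,865.1 × g
Target RCF = 16,865.1 − 7,700 = 9,165.1 × g
N² = 9,165.1 / (20.683 × 10⁻⁵) = 44,312,237
N ≈ √44,312,237 ≈ 6,656.7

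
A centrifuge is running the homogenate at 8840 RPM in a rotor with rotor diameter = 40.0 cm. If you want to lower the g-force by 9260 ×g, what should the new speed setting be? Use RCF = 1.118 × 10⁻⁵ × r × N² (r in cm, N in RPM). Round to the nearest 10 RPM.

≈ 6060 RPM

r = 40.0 / 2 = 20 cm
Current RCF = 1.118 × 10⁻⁵ × 20 × (8840)² = 1.118 × 10⁻⁵ × 20 × 78,145,600 ≈ 17,473.4 × g
Target RCF = 17,473.4 − 9,260 = 8,213.4 × g
N² = 8,213.4 / (22.36 × 10⁻⁵) = 36,732,558
N ≈ √36,732,558 ≈ 6,060.7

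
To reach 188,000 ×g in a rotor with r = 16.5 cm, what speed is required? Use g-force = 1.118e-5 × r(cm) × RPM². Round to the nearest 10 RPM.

188,000 = 1.118 × 10⁻⁵ × 16.5 × N²
N² = 188,000 / (18.447 × 10⁻⁵) = 1,019,135,903
N ≈ √1,019,135,903 ≈ 31,923.9

N ≈ 31920 RPM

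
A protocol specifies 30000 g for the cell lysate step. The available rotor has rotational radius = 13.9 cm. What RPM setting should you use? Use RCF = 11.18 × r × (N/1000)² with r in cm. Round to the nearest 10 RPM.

30,000 = 11.18 × 13.9 × (N/1000)²
(N/1000)² = 30,000 / 155.402 = 193.0477
N = 1000 × √193.0477 ≈ 13,894.2

13890 RPM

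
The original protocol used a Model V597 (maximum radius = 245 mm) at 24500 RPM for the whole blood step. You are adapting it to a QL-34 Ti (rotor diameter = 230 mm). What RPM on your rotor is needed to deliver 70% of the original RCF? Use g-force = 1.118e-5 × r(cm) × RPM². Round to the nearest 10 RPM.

Original rotor: r = 245 mm = 24.5 cm
RCF_original = 1.118 × 10⁻⁵ × 24.5 × (24500)² = 1.118 × 10⁻⁵ × 24.5 × 600,250,000 ≈ 164,414.5 × g
Target RCF = 0.7 × 164,414.5 ≈ 115,090.1 × g
Your rotor: r = 230 mm / 2 = 115 mm = 11.5 cm
115,090.1 = 1.118 × 10⁻⁵ × 11.5 × N²
N² = 115,090.1 / (12.857 × 10⁻⁵) = 895,155,168
N ≈ √895,155,168 ≈ 29,919.1

≈ 29920 RPM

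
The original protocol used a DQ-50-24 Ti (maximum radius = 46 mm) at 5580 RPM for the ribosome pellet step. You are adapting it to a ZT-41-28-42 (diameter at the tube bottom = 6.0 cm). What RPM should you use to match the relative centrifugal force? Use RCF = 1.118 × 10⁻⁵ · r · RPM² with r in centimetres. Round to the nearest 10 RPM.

Original rotor: r = 46 mm = 4.6 cm
RCF = 1.118 × 10⁻⁵ × r × N²
RCF_original = 1.118 × 10⁻⁵ × 4.6 × (5580)² = 1.118 × 10⁻⁵ × 4.6 × 31,136,400 ≈ 1,601.3 × g
Your rotor: r = 6.0 / 2 = 3 cm
1,601.3 = 1.118 × 10⁻⁵ × 3 × N²
N² = 1,601.3 / (3.354 × 10⁻⁵) = 47,742,993
N ≈ √47,742,993 ≈ 6,909.6

6910 RPM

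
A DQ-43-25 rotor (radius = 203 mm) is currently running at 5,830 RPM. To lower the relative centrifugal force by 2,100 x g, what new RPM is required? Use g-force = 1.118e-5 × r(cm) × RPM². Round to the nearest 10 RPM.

r = 203 mm = 20.3 cm
Current RCF = 1.118 × 10⁻⁵ × 20.3 × (5830)² = 1.118 × 10⁻⁵ × 20.3 × 33,988,900 ≈ 7,713.9 × g
Target RCF = 7,713.9 − 2,100 = 5,613.9 × g
N² = 5,613.9 / (22.6954 × 10⁻⁵) = 24,735,850
N ≈ √24,735,850 ≈ 4,973.5

4970 RPM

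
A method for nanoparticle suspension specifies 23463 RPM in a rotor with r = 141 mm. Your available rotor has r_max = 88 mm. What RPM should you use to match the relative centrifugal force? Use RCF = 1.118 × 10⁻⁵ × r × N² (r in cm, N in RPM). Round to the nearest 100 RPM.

Original rotor: r = 141 mm = 14.1 cm
RCF_original = 1.118 × 10⁻⁵ × 14.1 × (23463)² = 1.118 × 10⁻⁵ × 14.1 × 550,512,369 ≈ 86,781.7 × g
Your rotor: r = 88 mm = 8.8 cm
86,781.7 = 1.118 × 10⁻⁵ × 8.8 × N²
N² = 86,781.7 / (9.8384 × 10⁻⁵) = 882,071,272
N ≈ √882,071,272 ≈ 29,699.7

29700 RPM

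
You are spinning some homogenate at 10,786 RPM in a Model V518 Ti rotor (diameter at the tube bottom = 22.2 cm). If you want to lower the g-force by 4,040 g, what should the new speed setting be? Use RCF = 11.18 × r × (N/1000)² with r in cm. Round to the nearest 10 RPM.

≈ 9150 RPM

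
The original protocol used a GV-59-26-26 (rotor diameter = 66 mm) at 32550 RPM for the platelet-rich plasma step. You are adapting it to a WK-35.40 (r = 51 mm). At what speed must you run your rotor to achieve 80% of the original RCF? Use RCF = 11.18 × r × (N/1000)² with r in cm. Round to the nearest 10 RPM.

Original rotor: r = 66 mm / 2 = 33 mm = 3.3 cm
RCF = 11.18 × r × (N/1000)²
RCF_original = 11.18 × 3.3 × (32.55)² = 11.18 × 3.3 × 1,059.5025 ≈ 39,089.3 × g
Target RCF = 0.8 × 39,089.3 ≈ 31,271.4 × g
Your rotor: r = 51 mm = 5.1 cm
31,271.4 = 11.18 × 5.1 × (N/1000)²
(N/1000)² = 31,271.4 / 57.018 = 548.4479
N = 1000 × √548.4479 ≈ 23,419.0

23420 RPM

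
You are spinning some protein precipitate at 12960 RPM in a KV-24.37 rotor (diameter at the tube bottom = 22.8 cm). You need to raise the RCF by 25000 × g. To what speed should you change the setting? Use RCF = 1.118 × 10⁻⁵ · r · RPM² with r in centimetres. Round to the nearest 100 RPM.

r = 22.8 / 2 = 11.4 cm
Current RCF = 1.118 × 10⁻⁵ × 11.4 × (12960)² = 1.118 × 10⁻⁵ × 11.4 × 167,961,600 ≈ 21,407 × g
Target RCF = 21,407 + 25,000 = 46,407 × g
N² = 46,407 / (12.7452 × 10⁻⁵) = 364,113,549
N ≈ √364,113,549 ≈ 19,081.8

≈ 19100 RPM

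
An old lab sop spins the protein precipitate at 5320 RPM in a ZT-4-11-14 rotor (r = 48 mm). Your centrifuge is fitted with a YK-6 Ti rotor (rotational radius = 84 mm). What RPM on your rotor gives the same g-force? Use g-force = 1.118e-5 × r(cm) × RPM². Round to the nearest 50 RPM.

≈ 4000 RPM

Original rotor: r = 48 mm = 4.8 cm
RCF_original = 1.118 × 10⁻⁵ × 4.8 × (5320)² = 1.118 × 10⁻⁵ × 4.8 × 28,302,400 ≈ 1,518.8 × g
Your rotor: r = 84 mm = 8.4 cm
1,518.8 = 1.118 × 10⁻⁵ × 8.4 × N²
N² = 1,518.8 / (9.3912 × 10⁻⁵) = 16,172,587
N ≈ √16,172,587 ≈ 4,021.5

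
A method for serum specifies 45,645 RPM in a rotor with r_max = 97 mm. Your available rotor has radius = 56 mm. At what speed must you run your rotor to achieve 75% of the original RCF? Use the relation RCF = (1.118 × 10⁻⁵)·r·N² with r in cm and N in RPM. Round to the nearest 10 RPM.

52030 RPM

Original rotor: r = 97 mm = 9.7 cm
RCF_original = 1.118 × 10⁻⁵ × 9.7 × (45645)² = 1.118 × 10⁻⁵ × 9.7 × 2,083,466,025 ≈ 225,943.6 × g
Target RCF = 0.75 × 225,943.6 ≈ 169,457.7 × g
Your rotor: r = 56 mm = 5.6 cm
169,457.7 = 1.118 × 10⁻⁵ × 5.6 × N²
N² = 169,457.7 / (6.2608 × 10⁻⁵) = 2,706,646,116
N ≈ √2,706,646,116 ≈ 52,025.4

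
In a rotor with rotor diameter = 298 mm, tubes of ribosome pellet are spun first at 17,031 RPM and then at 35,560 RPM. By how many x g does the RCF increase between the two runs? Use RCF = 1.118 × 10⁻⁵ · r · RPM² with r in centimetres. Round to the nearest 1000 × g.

r = 298 mm / 2 = 149 mm = 14.9 cm
RCF₁ = 1.118 × 10⁻⁵ × 14.9 × (17031)² = 1.118 × 10⁻⁵ × 14.9 × 290,054,961 ≈ 48,317.9 × g
RCF₂ = 1.118 × 10⁻⁵ × 14.9 × (35560)² = 1.118 × 10⁻⁵ × 14.9 × 1,264,513,600 ≈ 210,645.2 × g
Increase = 210,645.2 − 48,317.9 = 162,327.3

≈ 162000 x g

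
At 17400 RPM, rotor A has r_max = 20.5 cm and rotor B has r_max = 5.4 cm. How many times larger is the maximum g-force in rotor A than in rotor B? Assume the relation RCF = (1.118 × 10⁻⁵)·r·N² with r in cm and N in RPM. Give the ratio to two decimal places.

3.80

At fixed N, RCF ∝ r, so RCF_A/RCF_B = r_A/r_B = 20.5 / 5.4 = 3.7963.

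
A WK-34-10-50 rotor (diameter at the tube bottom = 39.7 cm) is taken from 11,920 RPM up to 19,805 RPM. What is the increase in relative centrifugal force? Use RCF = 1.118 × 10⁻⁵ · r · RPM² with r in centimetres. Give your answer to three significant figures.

≈ 55500 × g

r = 39.7 / 2 = 19.85 cm
RCF₁ = 1.118 × 10⁻⁵ × 19.85 × (11920)² = 1.118 × 10⁻⁵ × 19.85 × 142,086,400 ≈ 31,532.2 × g
RCF₂ = 1.118 × 10⁻⁵ × 19.85 × (19805)² = 1.118 × 10⁻⁵ × 19.85 × 392,238,025 ≈ 87,046.6 × g
Increase = 87,046.6 − 31,532.2 = 55,514.4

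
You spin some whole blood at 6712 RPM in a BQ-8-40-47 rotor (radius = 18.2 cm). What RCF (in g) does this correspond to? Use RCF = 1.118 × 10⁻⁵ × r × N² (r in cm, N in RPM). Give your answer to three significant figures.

RCF = 1.118 × 10⁻⁵ × 18.2 × (6712)² = 1.118 × 10⁻⁵ × 18.2 × 45,050,944 ≈ 9,166.8 × g

RCF ≈ 9170 g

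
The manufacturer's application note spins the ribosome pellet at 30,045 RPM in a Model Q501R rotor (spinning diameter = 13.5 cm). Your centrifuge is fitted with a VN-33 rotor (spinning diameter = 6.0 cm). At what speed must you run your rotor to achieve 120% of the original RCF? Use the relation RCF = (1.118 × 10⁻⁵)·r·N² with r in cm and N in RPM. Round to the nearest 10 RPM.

≈ 49370 RPM

Original rotor: r = 13.5 / 2 = 6.75 cm
RCF_original = 1.118 × 10⁻⁵ × 6.75 × (30045)² = 1.118 × 10⁻⁵ × 6.75 × 902,702,025 ≈ 68,122.4 × g
Target RCF = 1.2 × 68,122.4 ≈ 81,746.9 × g
Your rotor: r = 6.0 / 2 = 3 cm
81,746.9 = 1.118 × 10⁻⁵ × 3 × N²
N² = 81,746.9 / (3.354 × 10⁻⁵) = 2,437,295,766
N ≈ √2,437,295,766 ≈ 49,369.0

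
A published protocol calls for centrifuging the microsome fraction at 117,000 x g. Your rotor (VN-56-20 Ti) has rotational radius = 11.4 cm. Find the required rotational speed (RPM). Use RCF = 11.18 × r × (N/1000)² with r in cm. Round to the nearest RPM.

117,000 = 11.18 × 11.4 × (N/1000)²
(N/1000)² = 117,000 / 127.452 = 917.9927
N = 1000 × √917.9927 ≈ 30,298.4

30298 RPM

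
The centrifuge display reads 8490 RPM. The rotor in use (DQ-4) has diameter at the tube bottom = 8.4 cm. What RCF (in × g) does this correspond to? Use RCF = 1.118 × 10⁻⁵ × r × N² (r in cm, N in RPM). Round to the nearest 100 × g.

RCF ≈ 3400 × g

r = 8.4 / 2 = 4.2 cm
RCF = 1.118 × 10⁻⁵ × 4.2 × (8490)² = 1.118 × 10⁻⁵ × 4.2 × 72,080,100 ≈ 3,384.6 × g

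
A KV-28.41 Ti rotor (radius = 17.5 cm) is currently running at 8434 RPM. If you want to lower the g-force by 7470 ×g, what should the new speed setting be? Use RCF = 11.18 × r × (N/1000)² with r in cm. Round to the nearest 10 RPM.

Current RCF = 11.18 × 17.5 × (8.434)² = 11.18 × 17.5 × 71.132356 ≈ 13,917 × g
Target RCF = 13,917 − 7,470 = 6,447 × g
(N/1000)² = 6,447 / 195.65 = 32.9517
N = 1000 × √32.9517 ≈ 5,740.4

≈ 5740 RPM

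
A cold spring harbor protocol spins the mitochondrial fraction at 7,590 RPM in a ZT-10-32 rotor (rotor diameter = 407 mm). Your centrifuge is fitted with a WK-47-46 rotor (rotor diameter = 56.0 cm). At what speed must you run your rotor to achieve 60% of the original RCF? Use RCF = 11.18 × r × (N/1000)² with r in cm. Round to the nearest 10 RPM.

5010 RPM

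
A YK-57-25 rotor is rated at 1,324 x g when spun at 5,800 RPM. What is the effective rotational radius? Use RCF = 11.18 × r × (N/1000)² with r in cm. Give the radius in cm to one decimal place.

3.5 cm

1324 = 11.18 × r × (5.8)²
r = 1324 / (11.18 × 33.64) = 1324 / 376.0952 ≈ 3.520 cm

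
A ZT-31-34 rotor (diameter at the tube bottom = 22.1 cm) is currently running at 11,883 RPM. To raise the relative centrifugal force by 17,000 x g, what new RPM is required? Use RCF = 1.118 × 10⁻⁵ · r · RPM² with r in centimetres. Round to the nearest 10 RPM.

16700 RPM

r = 22.1 / 2 = 11.05 cm
Current RCF = 1.118 × 10⁻⁵ × 11.05 × (11883)² = 1.118 × 10⁻⁵ × 11.05 × 141,205,689 ≈ 17,444.4 × g
Target RCF = 17,444.4 + 17,000 = 34,444.4 × g
N² = 34,444.4 / (12.3539 × 10⁻⁵) = 278,813,978
N ≈ √278,813,978 ≈ 16,697.7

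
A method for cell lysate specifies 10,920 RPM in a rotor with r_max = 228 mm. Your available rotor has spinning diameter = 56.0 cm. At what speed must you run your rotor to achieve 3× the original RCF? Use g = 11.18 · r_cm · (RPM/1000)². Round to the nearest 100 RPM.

Original rotor: r = 228 mm = 22.8 cm
RCF_original = 11.18 × 22.8 × (10.92)² = 11.18 × 22.8 × 119.2464 ≈ 30,396.4 × g
Target RCF = 3 × 30,396.4 ≈ 91,189.2 × g
Your rotor: r = 56.0 / 2 = 28 cm
91,189.2 = 11.18 × 28 × (N/1000)²
(N/1000)² = 91,189.2 / 313.04 = 291.3021
N = 1000 × √291.3021 ≈ 17,067.6

≈ 17100 RPM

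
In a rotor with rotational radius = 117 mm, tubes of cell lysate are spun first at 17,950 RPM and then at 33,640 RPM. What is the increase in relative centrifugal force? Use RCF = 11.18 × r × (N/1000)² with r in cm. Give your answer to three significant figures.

106000 ×g

r = 117 mm = 11.7 cm
RCF₁ = 11.18 × 11.7 × (17.95)² = 11.18 × 11.7 × 322.2025 ≈ 42,146 × g
RCF₂ = 11.18 × 11.7 × (33.64)² = 11.18 × 11.7 × 1,131.6496 ≈ 148,026.6 × g
Increase = 148,026.6 − 42,146 = 105,880.6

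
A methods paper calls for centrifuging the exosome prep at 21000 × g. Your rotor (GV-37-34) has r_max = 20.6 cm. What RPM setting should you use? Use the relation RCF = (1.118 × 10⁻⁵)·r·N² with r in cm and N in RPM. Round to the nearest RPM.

21,000 = 1.118 × 10⁻⁵ × 20.6 × N²
N² = 21,000 / (23.0308 × 10⁻⁵) = 91,182,243
N ≈ √91,182,243 ≈ 9,548.9

≈ 9549 RPM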